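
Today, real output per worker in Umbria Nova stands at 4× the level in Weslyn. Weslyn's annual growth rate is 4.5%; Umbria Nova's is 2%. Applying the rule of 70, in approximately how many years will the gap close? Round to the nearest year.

The growth-rate gap is 4.5% − 2% = 2.5 percentage points.
So the ratio between them halves every 70/2.5 ≈ 28.00 years.
A 4× gap closes after 2 halvings: 2 × 28.00 ≈ 56 years.

roughly 56 years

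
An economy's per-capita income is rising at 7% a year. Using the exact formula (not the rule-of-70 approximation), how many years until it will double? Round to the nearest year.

10 years

t = ln(2) / ln(1 + 0.07) = 0.6931 / 0.067659 ≈ 10.24.
≈ 10 years.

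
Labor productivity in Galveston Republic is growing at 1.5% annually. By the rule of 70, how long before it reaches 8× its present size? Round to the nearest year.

Doubling time ≈ 70/1.5 = 46.67 years.
Getting to 8× needs 3 doublings: 3 × 46.67 ≈ 140 years.

about 140 years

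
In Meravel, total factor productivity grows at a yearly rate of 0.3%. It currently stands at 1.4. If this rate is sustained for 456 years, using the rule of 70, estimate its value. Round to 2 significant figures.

Doubling time ≈ 70/0.3 = 233.33 years.
456 years is 456/233.33 ≈ 1.95 doublings, a factor of 2^1.95 ≈ 3.86.
1.4 × 3.86 ≈ 5.4.

approximately 5.4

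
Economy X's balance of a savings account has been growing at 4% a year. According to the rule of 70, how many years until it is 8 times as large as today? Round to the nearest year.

roughly 53 years

One doubling takes 70/4 = 17.50 years.
Getting to 8× needs 3 doublings: 3 × 17.50 ≈ 53 years.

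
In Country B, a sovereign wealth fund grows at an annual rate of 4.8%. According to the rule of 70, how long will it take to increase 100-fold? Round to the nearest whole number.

around 97 years

At 4.8% it doubles every 70/4.8 ≈ 14.58 years.
Reaching 100× takes log₂(100) ≈ 6.64 doublings.
6.64 × 14.58 ≈ 97 years.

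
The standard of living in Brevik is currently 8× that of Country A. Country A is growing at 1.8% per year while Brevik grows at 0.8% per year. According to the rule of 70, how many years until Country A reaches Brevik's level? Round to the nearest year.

210 years

The growth-rate gap is 1.8% − 0.8% = 1 percentage point.
So the ratio between them halves every 70/1 ≈ 70.00 years.
An 8× gap closes after 3 halvings: 3 × 70.00 ≈ 210 years.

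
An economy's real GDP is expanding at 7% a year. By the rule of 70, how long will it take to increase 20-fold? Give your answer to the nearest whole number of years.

around 43 years

At 7% it doubles every 70/7 ≈ 10.00 years.
20× is log₂ 20 ≈ 4.32 doublings, so ≈ 4.32 × 10.00 = 43 years.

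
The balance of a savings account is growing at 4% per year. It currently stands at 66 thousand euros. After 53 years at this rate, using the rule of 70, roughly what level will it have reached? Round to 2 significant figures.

It doubles every 70/4 ≈ 17.50 years, so 53 years is 3.03 doublings.
2^3.03 ≈ 8.17; 66 × 8.17 ≈ 540 thousand euros.

≈ 540 thousand euros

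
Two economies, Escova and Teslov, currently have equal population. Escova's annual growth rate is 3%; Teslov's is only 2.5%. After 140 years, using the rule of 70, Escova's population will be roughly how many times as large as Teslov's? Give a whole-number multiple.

approximately 2 times

Only the 0.5-point difference matters.
70/0.5 ≈ 140.00 years per doubling of the ratio; 140 years gives 1.00 doublings, so ≈ 2×.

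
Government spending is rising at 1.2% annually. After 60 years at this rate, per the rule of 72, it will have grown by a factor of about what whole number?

At 1.2% one doubling takes ≈ 60.00 years; 60 years is 1 of them, so ×2.

approximately 2 times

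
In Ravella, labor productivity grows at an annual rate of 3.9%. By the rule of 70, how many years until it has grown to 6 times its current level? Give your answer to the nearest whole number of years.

At 3.9% it doubles every 70/3.9 ≈ 17.95 years.
6× is log₂ 6 ≈ 2.58 doublings, so ≈ 2.58 × 17.95 = 46 years.

approximately 46 years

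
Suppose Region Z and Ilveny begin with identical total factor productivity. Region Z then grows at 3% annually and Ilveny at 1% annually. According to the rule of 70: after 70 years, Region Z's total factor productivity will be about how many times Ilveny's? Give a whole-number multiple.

Rate gap = 3% − 1% = 2 points.
The ratio doubles every 70/2 ≈ 35.00 years.
70/35.00 ≈ 2.00 doublings → ratio ≈ 2^2.00 ≈ 4.

about 4 times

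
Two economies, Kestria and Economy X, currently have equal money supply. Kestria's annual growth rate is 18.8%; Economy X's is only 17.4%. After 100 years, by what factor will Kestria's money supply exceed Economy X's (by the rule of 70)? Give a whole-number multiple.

≈ 4 times

Only the 1.4-point difference matters.
70/1.4 ≈ 50.00 years per doubling of the ratio; 100 years gives 2.00 doublings, so ≈ 4×.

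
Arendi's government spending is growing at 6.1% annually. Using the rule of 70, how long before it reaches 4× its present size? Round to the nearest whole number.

At 6.1% it doubles every 70/6.1 ≈ 11.48 years.
4× is 2 doublings, so 2 × 11.48 ≈ 23 years.

around 23 years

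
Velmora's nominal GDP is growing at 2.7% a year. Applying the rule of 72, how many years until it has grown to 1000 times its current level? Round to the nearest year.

One doubling takes 72/2.7 = 26.67 years.
1000× is log₂ 1000 ≈ 9.97 doublings, so ≈ 9.97 × 26.67 = 266 years.

approximately 266 years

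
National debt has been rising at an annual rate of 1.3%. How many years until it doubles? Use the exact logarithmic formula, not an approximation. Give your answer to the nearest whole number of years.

54 years

t = ln(2) / ln(1 + 0.013) = 0.6931 / 0.012916 ≈ 53.66.
≈ 54 years.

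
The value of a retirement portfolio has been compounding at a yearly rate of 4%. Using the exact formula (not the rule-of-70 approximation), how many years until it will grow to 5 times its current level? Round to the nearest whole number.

41 years

t = ln(5) / ln(1 + 0.04) = 1.6094 / 0.039221 ≈ 41.03.
≈ 41 years.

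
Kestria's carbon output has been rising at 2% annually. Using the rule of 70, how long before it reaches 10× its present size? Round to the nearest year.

116 years

Doubling time ≈ 70/2 = 35.00 years.
10× is log₂ 10 ≈ 3.32 doublings, so ≈ 3.32 × 35.00 = 116 years.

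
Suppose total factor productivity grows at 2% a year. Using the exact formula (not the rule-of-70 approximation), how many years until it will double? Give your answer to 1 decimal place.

t = ln(2) / ln(1 + 0.02) = 0.6931 / 0.019803 ≈ 35.00.

35.0 years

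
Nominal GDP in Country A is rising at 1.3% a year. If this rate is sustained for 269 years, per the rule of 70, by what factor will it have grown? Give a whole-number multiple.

about 32 times

At 1.3% one doubling takes ≈ 53.85 years; 269 years is 5 of them, so ×32.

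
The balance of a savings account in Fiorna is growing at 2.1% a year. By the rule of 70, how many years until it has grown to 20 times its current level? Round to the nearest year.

≈ 144 years

At 2.1% it doubles every 70/2.1 ≈ 33.33 years.
Reaching 20× takes log₂(20) ≈ 4.32 doublings.
4.32 × 33.33 ≈ 144 years.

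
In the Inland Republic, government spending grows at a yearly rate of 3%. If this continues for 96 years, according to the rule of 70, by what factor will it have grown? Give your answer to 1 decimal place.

Doubles every ≈ 23.33 years (70/3).
96 years is 4.11 doublings; 2^4.11 ≈ 17.3×.

approximately 17.3 times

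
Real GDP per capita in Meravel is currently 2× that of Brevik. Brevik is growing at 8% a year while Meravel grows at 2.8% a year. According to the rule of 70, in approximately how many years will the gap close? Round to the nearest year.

around 13 years

What matters is the difference: 5.2 pp.
Rule of 70 on the gap: the ratio halves every 70/5.2 ≈ 13.46 years.
A 2× gap closes after 1 halving: 1 × 13.46 ≈ 13 years.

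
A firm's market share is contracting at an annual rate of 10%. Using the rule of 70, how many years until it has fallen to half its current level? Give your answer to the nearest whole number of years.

Falling at 10%, it halves about every 70/10 = 7.00 years.

7 years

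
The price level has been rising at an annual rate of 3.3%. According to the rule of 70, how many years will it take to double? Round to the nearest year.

about 21 years

Doubling time ≈ 70 / 3.3 = 21.21 years.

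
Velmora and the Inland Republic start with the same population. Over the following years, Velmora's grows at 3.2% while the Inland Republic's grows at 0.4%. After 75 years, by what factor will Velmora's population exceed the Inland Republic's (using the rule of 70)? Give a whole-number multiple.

Only the 2.8-point difference matters.
70/2.8 ≈ 25.00 years per doubling of the ratio; 75 years gives 3.00 doublings, so ≈ 8×.

≈ 8 times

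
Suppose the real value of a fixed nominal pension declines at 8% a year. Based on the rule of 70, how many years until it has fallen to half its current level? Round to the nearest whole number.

≈ 9 years

Halving time ≈ 70 / 8 = 8.75 → 9 years.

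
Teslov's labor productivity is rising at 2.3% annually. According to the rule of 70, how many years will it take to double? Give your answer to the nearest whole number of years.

30 years

Doubling time ≈ 70 / 2.3 = 30.43 years.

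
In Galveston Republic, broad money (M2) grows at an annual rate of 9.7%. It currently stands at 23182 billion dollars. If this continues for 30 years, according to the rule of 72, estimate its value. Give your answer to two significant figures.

approximately 380000 billion dollars

Doubling time ≈ 72/9.7 = 7.42 years.
30 years is 30/7.42 ≈ 4.04 doublings, a factor of 2^4.04 ≈ 16.45.
23182 × 16.45 ≈ 380000 billion dollars.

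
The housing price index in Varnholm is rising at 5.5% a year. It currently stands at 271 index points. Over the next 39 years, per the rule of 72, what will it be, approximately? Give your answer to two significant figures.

approximately 2100 index points

Doubling time ≈ 72/5.5 = 13.09 years.
39 years is 39/13.09 ≈ 2.98 doublings, a factor of 2^2.98 ≈ 7.89.
271 × 7.89 ≈ 2100 index points.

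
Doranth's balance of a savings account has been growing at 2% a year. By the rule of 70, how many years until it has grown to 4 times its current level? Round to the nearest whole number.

Doubling time ≈ 70/2 = 35.00 years.
4 = 2^2, so 2 doublings → 70 years.

approximately 70 years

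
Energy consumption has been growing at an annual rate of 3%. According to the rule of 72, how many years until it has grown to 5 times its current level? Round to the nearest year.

56 years

At 3% it doubles every 72/3 ≈ 24.00 years.
5× is log₂ 5 ≈ 2.32 doublings, so ≈ 2.32 × 24.00 = 56 years.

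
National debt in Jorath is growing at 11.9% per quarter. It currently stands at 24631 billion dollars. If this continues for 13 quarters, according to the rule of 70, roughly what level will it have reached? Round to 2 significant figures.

It doubles every 70/11.9 ≈ 5.88 quarters, so 13 quarters is 2.21 doublings.
2^2.21 ≈ 4.63; 24631 × 4.63 ≈ 110000 billion dollars.

≈ 110000 billion dollars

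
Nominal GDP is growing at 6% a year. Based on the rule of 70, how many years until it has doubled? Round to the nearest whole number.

approximately 12 years

At 6%, doubling takes about 70/6 = 11.67 years.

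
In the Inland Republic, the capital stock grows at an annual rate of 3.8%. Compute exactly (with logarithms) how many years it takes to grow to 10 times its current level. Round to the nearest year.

t = ln(10) / ln(1 + 0.038) = 2.3026 / 0.037296 ≈ 61.74.
≈ 62 years.

62 years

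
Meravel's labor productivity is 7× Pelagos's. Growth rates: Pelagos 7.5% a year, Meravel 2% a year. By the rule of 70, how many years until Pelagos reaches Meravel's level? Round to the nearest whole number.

The growth-rate gap is 7.5% − 2% = 5.5 percentage points.
So the ratio between them halves every 70/5.5 ≈ 12.73 years.
A 7× gap takes log₂(7) ≈ 2.81 halvings to close: 2.81 × 12.73 ≈ 36 years.

about 36 years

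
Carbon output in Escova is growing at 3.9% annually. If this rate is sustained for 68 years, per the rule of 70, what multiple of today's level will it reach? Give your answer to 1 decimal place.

Doubling time ≈ 70/3.9 = 17.95 years.
68 years / 17.95 ≈ 3.79 doublings → factor 2^3.79 ≈ 13.8.

roughly 13.8 times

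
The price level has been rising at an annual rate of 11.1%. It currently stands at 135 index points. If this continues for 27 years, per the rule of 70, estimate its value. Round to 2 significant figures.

It doubles every 70/11.1 ≈ 6.31 years, so 27 years is 4.28 doublings.
2^4.28 ≈ 19.43; 135 × 19.43 ≈ 2600 index points.

2600 index points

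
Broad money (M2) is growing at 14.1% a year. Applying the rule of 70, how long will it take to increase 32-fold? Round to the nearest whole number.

At 14.1% it doubles every 70/14.1 ≈ 4.96 years.
32× is 5 doublings, so 5 × 4.96 ≈ 25 years.

≈ 25 years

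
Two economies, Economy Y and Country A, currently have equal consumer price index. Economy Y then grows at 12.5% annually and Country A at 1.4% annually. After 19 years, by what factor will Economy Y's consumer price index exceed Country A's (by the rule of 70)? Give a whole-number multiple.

Rate gap = 12.5% − 1.4% = 11.1 points.
The ratio doubles every 70/11.1 ≈ 6.31 years.
19/6.31 ≈ 3.01 doublings → ratio ≈ 2^3.01 ≈ 8.

roughly 8 times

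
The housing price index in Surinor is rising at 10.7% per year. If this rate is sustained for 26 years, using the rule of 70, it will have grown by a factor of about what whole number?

Doubling time ≈ 70/10.7 = 6.54 years.
26/6.54 ≈ 4 doublings, so about 2^4 = 16×.

16 times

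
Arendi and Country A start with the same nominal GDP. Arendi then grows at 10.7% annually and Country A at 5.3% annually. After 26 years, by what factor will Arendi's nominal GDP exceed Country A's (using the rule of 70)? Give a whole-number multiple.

around 4 times

Rate gap = 10.7% − 5.3% = 5.4 points.
The ratio doubles every 70/5.4 ≈ 12.96 years.
26/12.96 ≈ 2.01 doublings → ratio ≈ 2^2.01 ≈ 4.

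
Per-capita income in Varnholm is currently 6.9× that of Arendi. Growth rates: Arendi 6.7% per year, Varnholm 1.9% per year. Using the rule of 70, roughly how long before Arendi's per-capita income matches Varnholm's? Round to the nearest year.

around 41 years

The growth-rate gap is 6.7% − 1.9% = 4.8 percentage points.
So the ratio between them halves every 70/4.8 ≈ 14.58 years.
A 6.9× gap takes log₂(6.9) ≈ 2.79 halvings to close: 2.79 × 14.58 ≈ 41 years.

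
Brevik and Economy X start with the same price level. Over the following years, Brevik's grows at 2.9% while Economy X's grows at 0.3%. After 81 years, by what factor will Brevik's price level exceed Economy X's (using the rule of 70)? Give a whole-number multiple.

Brevik pulls ahead at 2.6 pp per year, so the ratio doubles every 70/2.6 ≈ 26.92 years.
In 81 years that's 3.01 doublings: 2^3.01 ≈ 8.

approximately 8 times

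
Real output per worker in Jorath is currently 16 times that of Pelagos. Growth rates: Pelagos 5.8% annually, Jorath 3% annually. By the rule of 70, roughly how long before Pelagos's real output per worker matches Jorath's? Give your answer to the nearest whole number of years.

roughly 100 years

The growth-rate gap is 5.8% − 3% = 2.8 percentage points.
So the ratio between them halves every 70/2.8 ≈ 25.00 years.
A 16 times gap closes after 4 halvings: 4 × 25.00 ≈ 100 years.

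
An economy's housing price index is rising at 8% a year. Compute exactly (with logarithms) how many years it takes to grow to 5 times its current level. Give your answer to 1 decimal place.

t = ln(5) / ln(1 + 0.08) = 1.6094 / 0.076961 ≈ 20.91.

20.9 years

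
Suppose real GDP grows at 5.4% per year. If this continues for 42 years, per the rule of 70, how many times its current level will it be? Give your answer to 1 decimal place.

Doubles every ≈ 12.96 years (70/5.4).
42 years is 3.24 doublings; 2^3.24 ≈ 9.4×.

about 9.4 times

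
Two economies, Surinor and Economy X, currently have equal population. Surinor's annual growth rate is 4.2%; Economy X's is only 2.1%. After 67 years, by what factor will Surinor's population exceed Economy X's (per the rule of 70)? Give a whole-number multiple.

Surinor pulls ahead at 2.1 pp per year, so the ratio doubles every 70/2.1 ≈ 33.33 years.
In 67 years that's 2.01 doublings: 2^2.01 ≈ 4.

about 4 times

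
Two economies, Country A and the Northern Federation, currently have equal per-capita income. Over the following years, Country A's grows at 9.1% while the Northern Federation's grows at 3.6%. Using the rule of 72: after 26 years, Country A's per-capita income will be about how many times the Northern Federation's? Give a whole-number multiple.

4 times

Rate gap = 9.1% − 3.6% = 5.5 points.
The ratio doubles every 72/5.5 ≈ 13.09 years.
26/13.09 ≈ 1.99 doublings → ratio ≈ 2^1.99 ≈ 4.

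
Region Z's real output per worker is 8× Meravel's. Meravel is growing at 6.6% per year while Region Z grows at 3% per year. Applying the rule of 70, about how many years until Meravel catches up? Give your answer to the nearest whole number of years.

Meravel gains on Region Z at 6.6% − 3% = 3.6 points a year.
At that relative rate the gap halves every 70/3.6 ≈ 19.44 years.
An 8× gap closes after 3 halvings: 3 × 19.44 ≈ 58 years.

≈ 58 years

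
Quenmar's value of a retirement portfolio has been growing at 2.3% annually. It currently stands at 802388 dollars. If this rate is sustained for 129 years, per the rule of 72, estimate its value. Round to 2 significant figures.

≈ 14000000 dollars

Doubling time ≈ 72/2.3 = 31.30 years.
129 years is 129/31.30 ≈ 4.12 doublings, a factor of 2^4.12 ≈ 17.39.
802388 × 17.39 ≈ 14000000 dollars.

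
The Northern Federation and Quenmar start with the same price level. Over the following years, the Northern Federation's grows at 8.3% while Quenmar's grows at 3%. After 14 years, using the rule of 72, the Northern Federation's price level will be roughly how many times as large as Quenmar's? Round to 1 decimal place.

Only the 5.3-point difference matters.
72/5.3 ≈ 13.58 years per doubling of the ratio; 14 years gives 1.03 doublings, so ≈ 2.0×.

around 2.0 times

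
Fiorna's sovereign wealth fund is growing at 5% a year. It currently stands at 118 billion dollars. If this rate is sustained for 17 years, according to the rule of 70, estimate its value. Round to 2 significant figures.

roughly 270 billion dollars

Doubling time ≈ 70/5 = 14.00 years.
17 years is 17/14.00 ≈ 1.21 doublings, a factor of 2^1.21 ≈ 2.31.
118 × 2.31 ≈ 270 billion dollars.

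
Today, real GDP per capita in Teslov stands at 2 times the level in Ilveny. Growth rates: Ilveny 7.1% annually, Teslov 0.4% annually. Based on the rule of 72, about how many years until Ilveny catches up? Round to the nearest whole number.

Ilveny gains on Teslov at 7.1% − 0.4% = 6.7 points a year.
At that relative rate the gap halves every 72/6.7 ≈ 10.75 years.
A 2 times gap closes after 1 halving: 1 × 10.75 ≈ 11 years.

approximately 11 years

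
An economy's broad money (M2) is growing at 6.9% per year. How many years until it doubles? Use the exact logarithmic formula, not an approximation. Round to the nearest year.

t = ln(2) / ln(1 + 0.069) = 0.6931 / 0.066724 ≈ 10.39.
≈ 10 years.

10 years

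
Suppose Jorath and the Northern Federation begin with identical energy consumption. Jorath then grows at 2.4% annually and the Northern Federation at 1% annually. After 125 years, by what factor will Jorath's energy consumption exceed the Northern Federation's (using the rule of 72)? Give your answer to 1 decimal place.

about 5.4 times

Jorath pulls ahead at 1.4 pp per year, so the ratio doubles every 72/1.4 ≈ 51.43 years.
In 125 years that's 2.43 doublings: 2^2.43 ≈ 5.4.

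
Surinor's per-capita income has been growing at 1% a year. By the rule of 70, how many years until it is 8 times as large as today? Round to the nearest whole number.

At 1% it doubles every 70/1 ≈ 70.00 years.
Getting to 8× needs 3 doublings: 3 × 70.00 ≈ 210 years.

≈ 210 years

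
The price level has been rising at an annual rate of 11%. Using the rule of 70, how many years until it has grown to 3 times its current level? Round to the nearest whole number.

≈ 10 years

At 11% it doubles every 70/11 ≈ 6.36 years.
3× is log₂ 3 ≈ 1.58 doublings, so ≈ 1.58 × 6.36 = 10 years.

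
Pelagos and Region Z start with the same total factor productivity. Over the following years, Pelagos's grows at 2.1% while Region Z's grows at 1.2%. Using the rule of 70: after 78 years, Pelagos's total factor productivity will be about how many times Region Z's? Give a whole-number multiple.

about 2 times

Rate gap = 2.1% − 1.2% = 0.9 points.
The ratio doubles every 70/0.9 ≈ 77.78 years.
78/77.78 ≈ 1.00 doublings → ratio ≈ 2^1.00 ≈ 2.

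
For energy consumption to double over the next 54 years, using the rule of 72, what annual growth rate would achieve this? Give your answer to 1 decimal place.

72 / 54 ≈ 1.33, so about 1.3% annually.

about 1.3% annually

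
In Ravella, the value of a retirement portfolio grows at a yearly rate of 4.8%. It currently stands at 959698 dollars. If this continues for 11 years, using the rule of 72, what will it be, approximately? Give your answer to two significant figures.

≈ 1600000 dollars

It doubles every 72/4.8 ≈ 15.00 years, so 11 years is 0.73 doublings.
2^0.73 ≈ 1.66; 959698 × 1.66 ≈ 1600000 dollars.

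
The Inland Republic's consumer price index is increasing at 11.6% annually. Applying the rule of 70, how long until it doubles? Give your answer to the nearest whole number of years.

6 years

Doubling time ≈ 70 / 11.6 = 6.03 years.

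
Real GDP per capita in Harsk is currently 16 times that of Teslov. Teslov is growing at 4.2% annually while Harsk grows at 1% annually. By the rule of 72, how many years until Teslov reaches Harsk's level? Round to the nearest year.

The growth-rate gap is 4.2% − 1% = 3.2 percentage points.
So the ratio between them halves every 72/3.2 ≈ 22.50 years.
A 16 times gap closes after 4 halvings: 4 × 22.50 ≈ 90 years.

roughly 90 years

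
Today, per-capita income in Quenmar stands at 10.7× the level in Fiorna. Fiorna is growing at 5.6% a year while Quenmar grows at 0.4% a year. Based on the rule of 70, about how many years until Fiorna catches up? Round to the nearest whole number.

Fiorna gains on Quenmar at 5.6% − 0.4% = 5.2 points a year.
At that relative rate the gap halves every 70/5.2 ≈ 13.46 years.
A 10.7× gap takes log₂(10.7) ≈ 3.42 halvings to close: 3.42 × 13.46 ≈ 46 years.

≈ 46 years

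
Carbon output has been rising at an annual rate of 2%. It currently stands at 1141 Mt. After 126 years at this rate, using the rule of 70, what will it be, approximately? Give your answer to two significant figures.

14000 Mt

It doubles every 70/2 ≈ 35.00 years, so 126 years is 3.60 doublings.
2^3.60 ≈ 12.13; 1141 × 12.13 ≈ 14000 Mt.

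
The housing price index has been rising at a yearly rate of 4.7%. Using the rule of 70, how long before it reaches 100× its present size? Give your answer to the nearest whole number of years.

99 years

At 4.7% it doubles every 70/4.7 ≈ 14.89 years.
Reaching 100× takes log₂(100) ≈ 6.64 doublings.
6.64 × 14.89 ≈ 99 years.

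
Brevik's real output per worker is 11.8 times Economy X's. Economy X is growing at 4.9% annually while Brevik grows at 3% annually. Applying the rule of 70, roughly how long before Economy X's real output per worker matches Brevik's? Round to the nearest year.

What matters is the difference: 1.9 pp.
Rule of 70 on the gap: the ratio halves every 70/1.9 ≈ 36.84 years.
An 11.8 times gap takes log₂(11.8) ≈ 3.56 halvings to close: 3.56 × 36.84 ≈ 131 years.

roughly 131 years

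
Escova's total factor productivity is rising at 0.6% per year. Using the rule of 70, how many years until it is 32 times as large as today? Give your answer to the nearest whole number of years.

At 0.6% it doubles every 70/0.6 ≈ 116.67 years.
32× is 5 doublings, so 5 × 116.67 ≈ 583 years.

approximately 583 years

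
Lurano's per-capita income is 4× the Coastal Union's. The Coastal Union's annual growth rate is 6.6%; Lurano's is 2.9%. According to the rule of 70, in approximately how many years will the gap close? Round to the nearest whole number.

What matters is the difference: 3.7 pp.
Rule of 70 on the gap: the ratio halves every 70/3.7 ≈ 18.92 years.
A 4× gap closes after 2 halvings: 2 × 18.92 ≈ 38 years.

about 38 years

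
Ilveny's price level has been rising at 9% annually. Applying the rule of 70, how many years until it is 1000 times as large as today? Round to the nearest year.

78 years

At 9% it doubles every 70/9 ≈ 7.78 years.
Reaching 1000× takes log₂(1000) ≈ 9.97 doublings.
9.97 × 7.78 ≈ 78 years.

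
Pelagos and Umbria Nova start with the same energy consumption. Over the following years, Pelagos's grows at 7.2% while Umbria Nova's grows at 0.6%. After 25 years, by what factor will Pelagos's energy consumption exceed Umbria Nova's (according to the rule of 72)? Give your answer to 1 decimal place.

Pelagos pulls ahead at 6.6 pp per year, so the ratio doubles every 72/6.6 ≈ 10.91 years.
In 25 years that's 2.29 doublings: 2^2.29 ≈ 4.9.

roughly 4.9 times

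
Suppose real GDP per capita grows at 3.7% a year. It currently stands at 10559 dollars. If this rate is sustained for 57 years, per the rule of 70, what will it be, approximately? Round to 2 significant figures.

Doubling time ≈ 70/3.7 = 18.92 years.
57 years is 57/18.92 ≈ 3.01 doublings, a factor of 2^3.01 ≈ 8.06.
10559 × 8.06 ≈ 85000 dollars.

≈ 85000 dollars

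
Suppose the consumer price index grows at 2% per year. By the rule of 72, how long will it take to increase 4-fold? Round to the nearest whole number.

Doubling time ≈ 72/2 = 36.00 years.
4× is 2 doublings, so 2 × 36.00 ≈ 72 years.

around 72 years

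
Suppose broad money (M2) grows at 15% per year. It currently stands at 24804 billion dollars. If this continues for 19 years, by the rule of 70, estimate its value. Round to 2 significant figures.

approximately 420000 billion dollars

Doubling time ≈ 70/15 = 4.67 years.
19 years is 19/4.67 ≈ 4.07 doublings, a factor of 2^4.07 ≈ 16.80.
24804 × 16.80 ≈ 420000 billion dollars.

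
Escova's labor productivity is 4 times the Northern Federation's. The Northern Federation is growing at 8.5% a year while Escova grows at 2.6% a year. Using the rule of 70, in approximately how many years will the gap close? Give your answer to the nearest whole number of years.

about 24 years

the Northern Federation gains on Escova at 8.5% − 2.6% = 5.9 points a year.
At that relative rate the gap halves every 70/5.9 ≈ 11.86 years.
A 4 times gap closes after 2 halvings: 2 × 11.86 ≈ 24 years.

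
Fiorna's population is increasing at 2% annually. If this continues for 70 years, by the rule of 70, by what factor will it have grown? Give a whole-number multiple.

70/2 ≈ 35.00 years per doubling.
70 years fits 2 doublings: 2^2 = 4.

roughly 4 times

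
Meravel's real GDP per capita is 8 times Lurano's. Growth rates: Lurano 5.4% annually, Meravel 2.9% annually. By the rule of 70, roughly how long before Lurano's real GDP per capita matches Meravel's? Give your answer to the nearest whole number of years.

about 84 years

What matters is the difference: 2.5 pp.
Rule of 70 on the gap: the ratio halves every 70/2.5 ≈ 28.00 years.
An 8 times gap closes after 3 halvings: 3 × 28.00 ≈ 84 years.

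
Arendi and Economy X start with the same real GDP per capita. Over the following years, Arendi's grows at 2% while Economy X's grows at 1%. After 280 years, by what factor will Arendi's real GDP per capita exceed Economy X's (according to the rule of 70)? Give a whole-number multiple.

Rate gap = 2% − 1% = 1 point.
The ratio doubles every 70/1 ≈ 70.00 years.
280/70.00 ≈ 4.00 doublings → ratio ≈ 2^4.00 ≈ 16.

about 16 times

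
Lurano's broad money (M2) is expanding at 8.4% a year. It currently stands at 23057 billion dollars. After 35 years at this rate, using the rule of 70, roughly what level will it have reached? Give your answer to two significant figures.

It doubles every 70/8.4 ≈ 8.33 years, so 35 years is 4.20 doublings.
2^4.20 ≈ 18.38; 23057 × 18.38 ≈ 420000 billion dollars.

420000 billion dollars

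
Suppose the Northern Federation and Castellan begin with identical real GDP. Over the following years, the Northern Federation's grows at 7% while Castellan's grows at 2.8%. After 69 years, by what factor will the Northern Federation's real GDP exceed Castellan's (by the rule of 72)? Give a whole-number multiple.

Only the 4.2-point difference matters.
72/4.2 ≈ 17.14 years per doubling of the ratio; 69 years gives 4.03 doublings, so ≈ 16×.

approximately 16 times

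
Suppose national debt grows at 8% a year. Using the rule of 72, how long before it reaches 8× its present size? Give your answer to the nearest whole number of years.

At 8% it doubles every 72/8 ≈ 9.00 years.
8× is 3 doublings, so 3 × 9.00 ≈ 27 years.

approximately 27 years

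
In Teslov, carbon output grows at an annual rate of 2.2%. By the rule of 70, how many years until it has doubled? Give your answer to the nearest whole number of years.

32 years

At 2.2%, doubling takes about 70/2.2 = 31.82 years.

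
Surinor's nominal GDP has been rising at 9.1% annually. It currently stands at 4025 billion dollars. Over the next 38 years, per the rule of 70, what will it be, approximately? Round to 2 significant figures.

about 120000 billion dollars

Doubling time ≈ 70/9.1 = 7.69 years.
38 years is 38/7.69 ≈ 4.94 doublings, a factor of 2^4.94 ≈ 30.70.
4025 × 30.70 ≈ 120000 billion dollars.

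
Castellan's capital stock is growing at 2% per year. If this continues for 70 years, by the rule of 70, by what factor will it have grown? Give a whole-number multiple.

Doubling time ≈ 70/2 = 35.00 years.
70/35.00 ≈ 2 doublings, so about 2^2 = 4×.

≈ 4 times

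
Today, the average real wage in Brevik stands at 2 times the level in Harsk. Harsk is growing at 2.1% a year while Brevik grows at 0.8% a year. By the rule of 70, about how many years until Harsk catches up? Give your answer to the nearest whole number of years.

around 54 years

The growth-rate gap is 2.1% − 0.8% = 1.3 percentage points.
So the ratio between them halves every 70/1.3 ≈ 53.85 years.
A 2 times gap closes after 1 halving: 1 × 53.85 ≈ 54 years.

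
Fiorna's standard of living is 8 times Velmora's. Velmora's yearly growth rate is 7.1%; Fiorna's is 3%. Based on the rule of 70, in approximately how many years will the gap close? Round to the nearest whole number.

about 51 years

Velmora gains on Fiorna at 7.1% − 3% = 4.1 points a year.
At that relative rate the gap halves every 70/4.1 ≈ 17.07 years.
An 8 times gap closes after 3 halvings: 3 × 17.07 ≈ 51 years.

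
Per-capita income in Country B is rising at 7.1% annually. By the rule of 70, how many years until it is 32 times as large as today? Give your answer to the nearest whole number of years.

At 7.1% it doubles every 70/7.1 ≈ 9.86 years.
Getting to 32× needs 5 doublings: 5 × 9.86 ≈ 49 years.

about 49 years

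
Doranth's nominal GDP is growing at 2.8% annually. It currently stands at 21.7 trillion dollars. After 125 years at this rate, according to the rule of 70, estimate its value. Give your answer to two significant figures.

It doubles every 70/2.8 ≈ 25.00 years, so 125 years is 5.00 doublings.
2^5.00 ≈ 32.00; 21.7 × 32.00 ≈ 690 trillion dollars.

about 690 trillion dollars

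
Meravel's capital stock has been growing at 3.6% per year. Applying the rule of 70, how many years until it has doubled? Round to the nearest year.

19 years

70/3.6 ≈ 19.44, so it doubles roughly every 19 years.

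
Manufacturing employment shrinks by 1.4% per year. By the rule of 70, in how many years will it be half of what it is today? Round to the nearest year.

The rule works in reverse for decay: 70/1.4 ≈ 50.00 years to halve.

50 years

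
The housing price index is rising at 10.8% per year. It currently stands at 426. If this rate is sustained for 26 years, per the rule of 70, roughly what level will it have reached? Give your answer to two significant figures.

It doubles every 70/10.8 ≈ 6.48 years, so 26 years is 4.01 doublings.
2^4.01 ≈ 16.11; 426 × 16.11 ≈ 6900.

≈ 6900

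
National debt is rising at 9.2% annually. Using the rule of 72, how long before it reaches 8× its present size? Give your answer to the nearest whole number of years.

23 years

One doubling takes 72/9.2 = 7.83 years.
8× is 3 doublings, so 3 × 7.83 ≈ 23 years.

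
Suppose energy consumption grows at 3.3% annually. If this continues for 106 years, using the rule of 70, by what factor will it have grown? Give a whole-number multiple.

approximately 32 times

At 3.3% one doubling takes ≈ 21.21 years; 106 years is 5 of them, so ×32.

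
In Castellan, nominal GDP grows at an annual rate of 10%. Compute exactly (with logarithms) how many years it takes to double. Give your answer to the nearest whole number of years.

t = ln(2) / ln(1 + 0.1) = 0.6931 / 0.095310 ≈ 7.27.
≈ 7 years.

7 years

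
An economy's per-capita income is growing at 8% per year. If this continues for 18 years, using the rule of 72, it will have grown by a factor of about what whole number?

72/8 ≈ 9.00 years per doubling.
18 years fits 2 doublings: 2^2 = 4.

roughly 4 times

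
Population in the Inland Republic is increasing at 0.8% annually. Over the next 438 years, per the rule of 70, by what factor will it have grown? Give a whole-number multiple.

32 times

Doubling time ≈ 70/0.8 = 87.50 years.
438/87.50 ≈ 5 doublings, so about 2^5 = 32×.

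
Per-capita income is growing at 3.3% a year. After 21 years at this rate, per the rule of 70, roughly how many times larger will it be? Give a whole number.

approximately 2 times

Doubling time ≈ 70/3.3 = 21.21 years.
21/21.21 ≈ 1 doubling, so about 2^1 = 2×.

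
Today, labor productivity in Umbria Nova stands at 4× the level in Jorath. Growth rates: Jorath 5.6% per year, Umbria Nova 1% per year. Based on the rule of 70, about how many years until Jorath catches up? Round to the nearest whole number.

Jorath gains on Umbria Nova at 5.6% − 1% = 4.6 points a year.
At that relative rate the gap halves every 70/4.6 ≈ 15.22 years.
A 4× gap closes after 2 halvings: 2 × 15.22 ≈ 30 years.

about 30 years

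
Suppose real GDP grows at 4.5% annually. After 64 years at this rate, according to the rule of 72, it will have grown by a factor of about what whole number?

≈ 16 times

72/4.5 ≈ 16.00 years per doubling.
64 years fits 4 doublings: 2^4 = 16.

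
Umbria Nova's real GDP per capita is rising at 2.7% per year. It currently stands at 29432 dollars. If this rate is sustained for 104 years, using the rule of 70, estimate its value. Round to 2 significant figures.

≈ 470000 dollars

It doubles every 70/2.7 ≈ 25.93 years, so 104 years is 4.01 doublings.
2^4.01 ≈ 16.11; 29432 × 16.11 ≈ 470000 dollars.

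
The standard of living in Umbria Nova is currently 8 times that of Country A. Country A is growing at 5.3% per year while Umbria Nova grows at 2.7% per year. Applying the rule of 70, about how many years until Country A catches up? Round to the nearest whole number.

approximately 81 years

The growth-rate gap is 5.3% − 2.7% = 2.6 percentage points.
So the ratio between them halves every 70/2.6 ≈ 26.92 years.
An 8 times gap closes after 3 halvings: 3 × 26.92 ≈ 81 years.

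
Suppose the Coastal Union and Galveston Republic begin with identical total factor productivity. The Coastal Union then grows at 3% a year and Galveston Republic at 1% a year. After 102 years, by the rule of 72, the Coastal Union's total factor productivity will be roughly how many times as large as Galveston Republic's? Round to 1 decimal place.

the Coastal Union pulls ahead at 2 pp per year, so the ratio doubles every 72/2 ≈ 36.00 years.
In 102 years that's 2.83 doublings: 2^2.83 ≈ 7.1.

roughly 7.1 times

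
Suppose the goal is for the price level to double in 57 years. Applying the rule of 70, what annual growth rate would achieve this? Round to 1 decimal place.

1.2%

70 / 57 ≈ 1.23, so about 1.2% annually.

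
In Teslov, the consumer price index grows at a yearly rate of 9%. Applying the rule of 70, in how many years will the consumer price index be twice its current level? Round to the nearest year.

At 9%, doubling takes about 70/9 = 7.78 years.

approximately 8 years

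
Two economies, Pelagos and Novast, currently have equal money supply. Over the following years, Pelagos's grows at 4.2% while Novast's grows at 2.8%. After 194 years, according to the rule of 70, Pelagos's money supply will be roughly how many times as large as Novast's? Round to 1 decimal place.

around 14.7 times

Rate gap = 4.2% − 2.8% = 1.4 points.
The ratio doubles every 70/1.4 ≈ 50.00 years.
194/50.00 ≈ 3.88 doublings → ratio ≈ 2^3.88 ≈ 14.7.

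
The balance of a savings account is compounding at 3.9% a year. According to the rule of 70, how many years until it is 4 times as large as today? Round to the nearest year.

Doubling time ≈ 70/3.9 = 17.95 years.
4 = 2^2, so 2 doublings → 36 years.

roughly 36 years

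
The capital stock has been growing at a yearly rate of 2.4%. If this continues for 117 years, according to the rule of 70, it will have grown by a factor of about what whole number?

70/2.4 ≈ 29.17 years per doubling.
117 years fits 4 doublings: 2^4 = 16.

16 times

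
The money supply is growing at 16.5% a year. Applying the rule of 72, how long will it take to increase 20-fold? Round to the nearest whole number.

≈ 19 years

At 16.5% it doubles every 72/16.5 ≈ 4.36 years.
Reaching 20× takes log₂(20) ≈ 4.32 doublings.
4.32 × 4.36 ≈ 19 years.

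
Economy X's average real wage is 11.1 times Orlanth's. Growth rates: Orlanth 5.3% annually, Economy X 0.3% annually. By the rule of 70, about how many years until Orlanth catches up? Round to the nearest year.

around 49 years

What matters is the difference: 5 pp.
Rule of 70 on the gap: the ratio halves every 70/5 ≈ 14.00 years.
An 11.1 times gap takes log₂(11.1) ≈ 3.47 halvings to close: 3.47 × 14.00 ≈ 49 years.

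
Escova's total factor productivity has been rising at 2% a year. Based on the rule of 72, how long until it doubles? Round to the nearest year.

Doubling time ≈ 72 / 2 = 36.00 years.

≈ 36 years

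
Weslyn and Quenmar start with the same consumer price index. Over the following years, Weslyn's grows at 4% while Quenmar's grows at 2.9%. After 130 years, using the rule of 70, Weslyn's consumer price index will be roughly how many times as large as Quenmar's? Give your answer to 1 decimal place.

Rate gap = 4% − 2.9% = 1.1 points.
The ratio doubles every 70/1.1 ≈ 63.64 years.
130/63.64 ≈ 2.04 doublings → ratio ≈ 2^2.04 ≈ 4.1.

4.1 times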